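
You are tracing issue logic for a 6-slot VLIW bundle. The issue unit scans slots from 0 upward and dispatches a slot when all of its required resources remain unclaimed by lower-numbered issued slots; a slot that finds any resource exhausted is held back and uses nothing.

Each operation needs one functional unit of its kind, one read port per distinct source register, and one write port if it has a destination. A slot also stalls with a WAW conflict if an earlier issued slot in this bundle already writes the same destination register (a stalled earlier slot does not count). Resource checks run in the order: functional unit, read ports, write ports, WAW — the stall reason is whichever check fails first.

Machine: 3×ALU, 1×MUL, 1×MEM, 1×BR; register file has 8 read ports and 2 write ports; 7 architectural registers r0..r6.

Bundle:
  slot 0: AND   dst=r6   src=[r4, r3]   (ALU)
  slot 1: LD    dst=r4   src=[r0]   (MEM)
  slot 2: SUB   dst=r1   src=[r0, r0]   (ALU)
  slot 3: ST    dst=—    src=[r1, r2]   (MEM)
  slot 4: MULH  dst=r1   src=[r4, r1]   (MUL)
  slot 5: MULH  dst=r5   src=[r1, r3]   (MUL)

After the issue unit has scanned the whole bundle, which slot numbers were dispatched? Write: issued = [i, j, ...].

issued = [0, 1]

(0) want 1×ALU +2rd +1wr — yes → AL2|MU1|ME1|BR1|rd6|wr1
(1) want 1×MEM +1rd +1wr — yes → AL2|MU1|ME0|BR1|rd5|wr0
(2) want 1×ALU +1rd +1wr — WR_PORT → AL2|MU1|ME0|BR1|rd5|wr0
(3) want 1×MEM +2rd +0wr — FU → AL2|MU1|ME0|BR1|rd5|wr0
(4) want 1×MUL +2rd +1wr — WR_PORT → AL2|MU1|ME0|BR1|rd5|wr0
(5) want 1×MUL +2rd +1wr — WR_PORT → AL2|MU1|ME0|BR1|rd5|wr0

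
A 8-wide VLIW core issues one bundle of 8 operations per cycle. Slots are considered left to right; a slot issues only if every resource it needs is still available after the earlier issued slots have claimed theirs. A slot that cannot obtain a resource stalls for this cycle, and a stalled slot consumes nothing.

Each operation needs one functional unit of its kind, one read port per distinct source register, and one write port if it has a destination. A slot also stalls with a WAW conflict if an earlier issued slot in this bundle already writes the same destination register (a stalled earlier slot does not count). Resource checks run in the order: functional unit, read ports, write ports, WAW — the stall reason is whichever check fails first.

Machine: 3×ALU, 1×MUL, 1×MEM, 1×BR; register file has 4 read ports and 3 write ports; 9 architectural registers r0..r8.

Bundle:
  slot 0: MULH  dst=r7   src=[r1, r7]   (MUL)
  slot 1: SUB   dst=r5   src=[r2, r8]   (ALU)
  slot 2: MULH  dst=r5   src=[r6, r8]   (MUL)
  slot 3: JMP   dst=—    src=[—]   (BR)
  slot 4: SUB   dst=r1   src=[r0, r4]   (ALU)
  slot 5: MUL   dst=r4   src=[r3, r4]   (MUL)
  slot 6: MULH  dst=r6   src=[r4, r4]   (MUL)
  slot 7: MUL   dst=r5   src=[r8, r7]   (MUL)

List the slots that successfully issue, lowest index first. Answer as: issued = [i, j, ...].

(0) want 1×MUL +2rd +1wr — yes → AL3|MU0|ME1|BR1|rd2|wr2
(1) want 1×ALU +2rd +1wr — yes → AL2|MU0|ME1|BR1|rd0|wr1
(2) want 1×MUL +2rd +1wr — FU → AL2|MU0|ME1|BR1|rd0|wr1
(3) want 1×BR +0rd +0wr — yes → AL2|MU0|ME1|BR0|rd0|wr1
(4) want 1×ALU +2rd +1wr — RD_PORT → AL2|MU0|ME1|BR0|rd0|wr1
(5) want 1×MUL +2rd +1wr — FU → AL2|MU0|ME1|BR0|rd0|wr1
(6) want 1×MUL +1rd +1wr — FU → AL2|MU0|ME1|BR0|rd0|wr1
(7) want 1×MUL +2rd +1wr — FU → AL2|MU0|ME1|BR0|rd0|wr1

issued = [0, 1, 3]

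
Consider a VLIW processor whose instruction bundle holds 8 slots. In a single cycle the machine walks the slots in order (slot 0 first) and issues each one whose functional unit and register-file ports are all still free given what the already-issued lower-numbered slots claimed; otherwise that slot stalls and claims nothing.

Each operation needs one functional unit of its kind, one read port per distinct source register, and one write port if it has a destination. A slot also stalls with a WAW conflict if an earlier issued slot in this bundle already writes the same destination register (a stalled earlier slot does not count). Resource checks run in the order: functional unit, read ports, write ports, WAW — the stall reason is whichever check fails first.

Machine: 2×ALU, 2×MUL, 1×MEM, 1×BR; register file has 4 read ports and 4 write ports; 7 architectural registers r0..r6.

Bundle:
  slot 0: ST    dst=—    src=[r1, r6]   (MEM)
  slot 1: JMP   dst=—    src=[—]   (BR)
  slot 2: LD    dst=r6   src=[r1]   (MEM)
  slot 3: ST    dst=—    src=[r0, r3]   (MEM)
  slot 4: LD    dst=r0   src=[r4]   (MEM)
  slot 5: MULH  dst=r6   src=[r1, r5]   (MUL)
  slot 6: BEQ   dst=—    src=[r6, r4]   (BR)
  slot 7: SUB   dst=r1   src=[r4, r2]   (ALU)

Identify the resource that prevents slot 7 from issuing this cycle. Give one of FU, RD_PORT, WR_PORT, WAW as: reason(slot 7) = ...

  0. MEM ⇒ go  {2A/2Mu/0Ld/1B | 2r 4w}
  1. BR ⇒ go  {2A/2Mu/0Ld/0B | 2r 4w}
  2. MEM→r6 ⇒ no(FU)  {2A/2Mu/0Ld/0B | 2r 4w}
  3. MEM ⇒ no(FU)  {2A/2Mu/0Ld/0B | 2r 4w}
  4. MEM→r0 ⇒ no(FU)  {2A/2Mu/0Ld/0B | 2r 4w}
  5. MUL→r6 ⇒ go  {2A/1Mu/0Ld/0B | 0r 3w}
  6. BR ⇒ no(FU)  {2A/1Mu/0Ld/0B | 0r 3w}
  7. ALU→r1 ⇒ no(RD_PORT)  {2A/1Mu/0Ld/0B | 0r 3w}

reason(slot 7) = RD_PORT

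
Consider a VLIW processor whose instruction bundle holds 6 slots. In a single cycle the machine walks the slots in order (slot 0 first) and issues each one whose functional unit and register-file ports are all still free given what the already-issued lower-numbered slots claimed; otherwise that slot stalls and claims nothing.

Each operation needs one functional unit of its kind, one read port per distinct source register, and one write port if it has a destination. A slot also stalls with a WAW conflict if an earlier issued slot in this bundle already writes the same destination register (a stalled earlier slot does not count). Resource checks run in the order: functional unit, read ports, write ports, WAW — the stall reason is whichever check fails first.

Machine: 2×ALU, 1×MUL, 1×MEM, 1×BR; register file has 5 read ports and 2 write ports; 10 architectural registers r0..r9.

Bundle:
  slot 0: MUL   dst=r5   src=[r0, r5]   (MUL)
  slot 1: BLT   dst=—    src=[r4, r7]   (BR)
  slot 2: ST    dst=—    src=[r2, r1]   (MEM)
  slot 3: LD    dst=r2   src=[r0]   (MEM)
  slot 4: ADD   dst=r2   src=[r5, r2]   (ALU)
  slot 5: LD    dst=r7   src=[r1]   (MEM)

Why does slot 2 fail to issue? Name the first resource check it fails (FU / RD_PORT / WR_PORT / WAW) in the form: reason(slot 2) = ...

  0. MUL→r5 ⇒ go  {2A/0Mu/1Ld/1B | 3r 1w}
  1. BR ⇒ go  {2A/0Mu/1Ld/0B | 1r 1w}
  2. MEM ⇒ no(RD_PORT)  {2A/0Mu/1Ld/0B | 1r 1w}
  3. MEM→r2 ⇒ go  {2A/0Mu/0Ld/0B | 0r 0w}
  4. ALU→r2 ⇒ no(RD_PORT)  {2A/0Mu/0Ld/0B | 0r 0w}
  5. MEM→r7 ⇒ no(FU)  {2A/0Mu/0Ld/0B | 0r 0w}

reason(slot 2) = RD_PORT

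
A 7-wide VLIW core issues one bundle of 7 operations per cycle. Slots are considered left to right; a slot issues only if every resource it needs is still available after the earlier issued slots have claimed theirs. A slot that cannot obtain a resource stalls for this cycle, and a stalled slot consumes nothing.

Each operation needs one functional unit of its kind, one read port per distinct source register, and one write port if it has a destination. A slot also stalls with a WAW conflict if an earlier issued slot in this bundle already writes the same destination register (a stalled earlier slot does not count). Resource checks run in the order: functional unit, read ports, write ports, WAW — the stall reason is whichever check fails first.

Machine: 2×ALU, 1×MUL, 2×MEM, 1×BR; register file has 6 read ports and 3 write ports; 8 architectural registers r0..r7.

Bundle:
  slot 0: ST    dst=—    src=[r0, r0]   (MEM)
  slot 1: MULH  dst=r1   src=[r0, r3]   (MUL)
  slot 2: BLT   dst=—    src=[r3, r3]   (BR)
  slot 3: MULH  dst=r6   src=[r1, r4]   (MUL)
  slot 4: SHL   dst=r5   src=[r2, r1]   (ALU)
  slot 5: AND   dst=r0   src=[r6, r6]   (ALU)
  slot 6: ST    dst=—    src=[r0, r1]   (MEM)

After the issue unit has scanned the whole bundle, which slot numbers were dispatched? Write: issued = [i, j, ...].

issued = [0, 1, 2, 4]

  0. MEM ⇒ go  {2A/1Mu/1Ld/1B | 5r 3w}
  1. MUL→r1 ⇒ go  {2A/0Mu/1Ld/1B | 3r 2w}
  2. BR ⇒ go  {2A/0Mu/1Ld/0B | 2r 2w}
  3. MUL→r6 ⇒ no(FU)  {2A/0Mu/1Ld/0B | 2r 2w}
  4. ALU→r5 ⇒ go  {1A/0Mu/1Ld/0B | 0r 1w}
  5. ALU→r0 ⇒ no(RD_PORT)  {1A/0Mu/1Ld/0B | 0r 1w}
  6. MEM ⇒ no(RD_PORT)  {1A/0Mu/1Ld/0B | 0r 1w}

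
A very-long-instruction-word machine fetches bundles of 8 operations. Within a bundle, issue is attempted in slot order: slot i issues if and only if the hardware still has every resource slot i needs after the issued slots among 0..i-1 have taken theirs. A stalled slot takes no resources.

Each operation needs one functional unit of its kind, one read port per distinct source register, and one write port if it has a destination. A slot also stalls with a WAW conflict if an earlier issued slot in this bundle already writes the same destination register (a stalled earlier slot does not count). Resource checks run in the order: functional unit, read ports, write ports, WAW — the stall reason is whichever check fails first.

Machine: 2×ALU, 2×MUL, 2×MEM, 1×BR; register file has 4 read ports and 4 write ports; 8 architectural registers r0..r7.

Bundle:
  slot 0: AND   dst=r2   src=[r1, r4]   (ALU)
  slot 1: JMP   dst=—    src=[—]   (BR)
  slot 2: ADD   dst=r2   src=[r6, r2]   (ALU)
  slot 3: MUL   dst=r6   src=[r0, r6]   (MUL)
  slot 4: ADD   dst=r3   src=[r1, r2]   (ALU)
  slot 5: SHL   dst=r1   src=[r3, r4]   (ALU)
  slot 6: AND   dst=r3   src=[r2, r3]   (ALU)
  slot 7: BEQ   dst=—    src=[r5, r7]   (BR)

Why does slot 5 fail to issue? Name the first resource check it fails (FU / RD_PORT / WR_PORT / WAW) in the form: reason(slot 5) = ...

reason(slot 5) = RD_PORT

(0) want 1×ALU +2rd +1wr — yes → AL1|MU2|ME2|BR1|rd2|wr3
(1) want 1×BR +0rd +0wr — yes → AL1|MU2|ME2|BR0|rd2|wr3
(2) want 1×ALU +2rd +1wr — WAW → AL1|MU2|ME2|BR0|rd2|wr3
(3) want 1×MUL +2rd +1wr — yes → AL1|MU1|ME2|BR0|rd0|wr2
(4) want 1×ALU +2rd +1wr — RD_PORT → AL1|MU1|ME2|BR0|rd0|wr2
(5) want 1×ALU +2rd +1wr — RD_PORT → AL1|MU1|ME2|BR0|rd0|wr2
(6) want 1×ALU +2rd +1wr — RD_PORT → AL1|MU1|ME2|BR0|rd0|wr2
(7) want 1×BR +2rd +0wr — FU → AL1|MU1|ME2|BR0|rd0|wr2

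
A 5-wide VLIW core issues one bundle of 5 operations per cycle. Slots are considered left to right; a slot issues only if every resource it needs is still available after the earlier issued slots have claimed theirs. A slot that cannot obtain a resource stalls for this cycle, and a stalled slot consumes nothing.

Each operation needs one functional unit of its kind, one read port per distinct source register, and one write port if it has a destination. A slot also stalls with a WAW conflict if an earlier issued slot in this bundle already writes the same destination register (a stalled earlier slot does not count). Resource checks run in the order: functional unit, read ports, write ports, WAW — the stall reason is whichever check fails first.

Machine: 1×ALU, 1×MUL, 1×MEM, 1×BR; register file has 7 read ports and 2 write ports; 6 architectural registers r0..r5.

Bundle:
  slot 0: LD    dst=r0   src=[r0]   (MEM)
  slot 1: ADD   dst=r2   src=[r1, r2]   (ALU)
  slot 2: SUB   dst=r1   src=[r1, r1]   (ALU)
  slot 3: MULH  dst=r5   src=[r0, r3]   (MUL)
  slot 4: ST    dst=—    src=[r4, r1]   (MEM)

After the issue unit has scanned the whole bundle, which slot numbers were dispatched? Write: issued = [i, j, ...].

issued = [0, 1]

(0) want 1×MEM +1rd +1wr — yes → AL1|MU1|ME0|BR1|rd6|wr1
(1) want 1×ALU +2rd +1wr — yes → AL0|MU1|ME0|BR1|rd4|wr0
(2) want 1×ALU +1rd +1wr — FU → AL0|MU1|ME0|BR1|rd4|wr0
(3) want 1×MUL +2rd +1wr — WR_PORT → AL0|MU1|ME0|BR1|rd4|wr0
(4) want 1×MEM +2rd +0wr — FU → AL0|MU1|ME0|BR1|rd4|wr0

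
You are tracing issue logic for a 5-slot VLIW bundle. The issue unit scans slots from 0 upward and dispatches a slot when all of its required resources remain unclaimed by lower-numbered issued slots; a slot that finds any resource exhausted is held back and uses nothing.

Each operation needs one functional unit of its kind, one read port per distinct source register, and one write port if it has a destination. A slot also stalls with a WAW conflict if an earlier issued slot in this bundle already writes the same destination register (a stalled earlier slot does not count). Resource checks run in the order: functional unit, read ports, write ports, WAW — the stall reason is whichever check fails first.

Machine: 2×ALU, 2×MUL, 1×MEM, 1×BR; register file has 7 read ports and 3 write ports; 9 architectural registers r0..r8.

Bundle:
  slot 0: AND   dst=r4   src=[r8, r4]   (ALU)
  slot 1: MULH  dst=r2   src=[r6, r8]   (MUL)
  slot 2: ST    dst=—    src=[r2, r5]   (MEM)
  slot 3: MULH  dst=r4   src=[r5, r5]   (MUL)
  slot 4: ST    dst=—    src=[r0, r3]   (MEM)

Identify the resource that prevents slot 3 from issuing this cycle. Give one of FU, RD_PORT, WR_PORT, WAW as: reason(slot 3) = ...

reason(slot 3) = WAW

[0] ALU needs rd=2 wr=1: ok; after: ALU=1 MUL=2 MEM=1 BR=1, R=5, W=2
[1] MUL needs rd=2 wr=1: ok; after: ALU=1 MUL=1 MEM=1 BR=1, R=3, W=1
[2] MEM needs rd=2 wr=0: ok; after: ALU=1 MUL=1 MEM=0 BR=1, R=1, W=1
[3] MUL needs rd=1 wr=1: WAW; after: ALU=1 MUL=1 MEM=0 BR=1, R=1, W=1
[4] MEM needs rd=2 wr=0: FU; after: ALU=1 MUL=1 MEM=0 BR=1, R=1, W=1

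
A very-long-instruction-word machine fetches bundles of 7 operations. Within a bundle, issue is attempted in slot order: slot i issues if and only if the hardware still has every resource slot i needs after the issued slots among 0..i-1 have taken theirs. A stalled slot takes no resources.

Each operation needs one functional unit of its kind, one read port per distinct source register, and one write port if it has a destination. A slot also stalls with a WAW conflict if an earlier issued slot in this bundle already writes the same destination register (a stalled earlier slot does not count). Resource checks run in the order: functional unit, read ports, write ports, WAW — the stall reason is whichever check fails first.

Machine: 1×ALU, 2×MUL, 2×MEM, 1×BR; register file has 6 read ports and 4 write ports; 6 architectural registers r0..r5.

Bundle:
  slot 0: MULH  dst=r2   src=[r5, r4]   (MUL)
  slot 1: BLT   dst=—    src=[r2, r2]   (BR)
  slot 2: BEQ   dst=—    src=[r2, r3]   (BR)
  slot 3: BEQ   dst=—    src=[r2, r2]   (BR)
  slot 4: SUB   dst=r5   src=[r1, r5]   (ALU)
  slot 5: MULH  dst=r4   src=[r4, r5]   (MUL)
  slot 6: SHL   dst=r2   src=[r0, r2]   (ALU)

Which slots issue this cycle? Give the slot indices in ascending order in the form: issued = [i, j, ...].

issued = [0, 1, 4]

  0. MUL→r2 ⇒ go  {1A/1Mu/2Ld/1B | 4r 3w}
  1. BR ⇒ go  {1A/1Mu/2Ld/0B | 3r 3w}
  2. BR ⇒ no(FU)  {1A/1Mu/2Ld/0B | 3r 3w}
  3. BR ⇒ no(FU)  {1A/1Mu/2Ld/0B | 3r 3w}
  4. ALU→r5 ⇒ go  {0A/1Mu/2Ld/0B | 1r 2w}
  5. MUL→r4 ⇒ no(RD_PORT)  {0A/1Mu/2Ld/0B | 1r 2w}
  6. ALU→r2 ⇒ no(FU)  {0A/1Mu/2Ld/0B | 1r 2w}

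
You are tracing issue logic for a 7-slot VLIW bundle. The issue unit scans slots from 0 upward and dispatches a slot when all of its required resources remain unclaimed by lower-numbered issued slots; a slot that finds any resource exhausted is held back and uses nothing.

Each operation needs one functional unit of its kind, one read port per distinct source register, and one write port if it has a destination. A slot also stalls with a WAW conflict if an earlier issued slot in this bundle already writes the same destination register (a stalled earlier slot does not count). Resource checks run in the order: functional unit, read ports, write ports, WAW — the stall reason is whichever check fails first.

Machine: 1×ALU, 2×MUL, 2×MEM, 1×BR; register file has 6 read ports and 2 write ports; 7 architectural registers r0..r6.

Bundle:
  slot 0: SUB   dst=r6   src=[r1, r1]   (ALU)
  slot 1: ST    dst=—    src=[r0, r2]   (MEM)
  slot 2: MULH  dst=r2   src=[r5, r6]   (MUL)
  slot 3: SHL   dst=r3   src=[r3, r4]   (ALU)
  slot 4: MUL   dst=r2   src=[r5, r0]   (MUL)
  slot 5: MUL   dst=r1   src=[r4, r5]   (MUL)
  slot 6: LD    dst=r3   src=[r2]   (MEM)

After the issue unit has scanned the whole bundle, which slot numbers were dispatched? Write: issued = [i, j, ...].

#0 ALU src=r1,r1 dispatched  <A:0 Mu:2 Ld:2 B:1 rd:5 wr:1>
#1 MEM src=r0,r2 dispatched  <A:0 Mu:2 Ld:1 B:1 rd:3 wr:1>
#2 MUL src=r5,r6 dispatched  <A:0 Mu:1 Ld:1 B:1 rd:1 wr:0>
#3 ALU src=r3,r4 held:FU  <A:0 Mu:1 Ld:1 B:1 rd:1 wr:0>
#4 MUL src=r5,r0 held:RD_PORT  <A:0 Mu:1 Ld:1 B:1 rd:1 wr:0>
#5 MUL src=r4,r5 held:RD_PORT  <A:0 Mu:1 Ld:1 B:1 rd:1 wr:0>
#6 MEM src=r2 held:WR_PORT  <A:0 Mu:1 Ld:1 B:1 rd:1 wr:0>

issued = [0, 1, 2]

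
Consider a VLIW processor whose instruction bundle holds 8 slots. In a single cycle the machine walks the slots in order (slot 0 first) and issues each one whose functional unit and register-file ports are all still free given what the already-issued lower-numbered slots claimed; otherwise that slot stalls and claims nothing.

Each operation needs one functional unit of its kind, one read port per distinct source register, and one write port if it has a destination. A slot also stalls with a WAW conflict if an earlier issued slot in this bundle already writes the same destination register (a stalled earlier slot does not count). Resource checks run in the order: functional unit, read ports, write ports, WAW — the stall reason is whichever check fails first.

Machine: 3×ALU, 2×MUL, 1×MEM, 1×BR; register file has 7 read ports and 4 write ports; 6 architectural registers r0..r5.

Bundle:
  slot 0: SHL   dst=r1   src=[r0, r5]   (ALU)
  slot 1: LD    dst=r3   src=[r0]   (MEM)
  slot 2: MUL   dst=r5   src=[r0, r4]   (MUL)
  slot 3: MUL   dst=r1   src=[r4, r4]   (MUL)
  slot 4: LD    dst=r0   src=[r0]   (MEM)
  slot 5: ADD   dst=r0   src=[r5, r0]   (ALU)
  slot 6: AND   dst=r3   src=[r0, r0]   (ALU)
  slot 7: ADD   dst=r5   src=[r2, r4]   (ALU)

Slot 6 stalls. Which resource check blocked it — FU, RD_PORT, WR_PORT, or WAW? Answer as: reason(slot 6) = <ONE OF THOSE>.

#0 ALU src=r0,r5 dispatched  <A:2 Mu:2 Ld:1 B:1 rd:5 wr:3>
#1 MEM src=r0 dispatched  <A:2 Mu:2 Ld:0 B:1 rd:4 wr:2>
#2 MUL src=r0,r4 dispatched  <A:2 Mu:1 Ld:0 B:1 rd:2 wr:1>
#3 MUL src=r4,r4 held:WAW  <A:2 Mu:1 Ld:0 B:1 rd:2 wr:1>
#4 MEM src=r0 held:FU  <A:2 Mu:1 Ld:0 B:1 rd:2 wr:1>
#5 ALU src=r5,r0 dispatched  <A:1 Mu:1 Ld:0 B:1 rd:0 wr:0>
#6 ALU src=r0,r0 held:RD_PORT  <A:1 Mu:1 Ld:0 B:1 rd:0 wr:0>
#7 ALU src=r2,r4 held:RD_PORT  <A:1 Mu:1 Ld:0 B:1 rd:0 wr:0>

reason(slot 6) = RD_PORT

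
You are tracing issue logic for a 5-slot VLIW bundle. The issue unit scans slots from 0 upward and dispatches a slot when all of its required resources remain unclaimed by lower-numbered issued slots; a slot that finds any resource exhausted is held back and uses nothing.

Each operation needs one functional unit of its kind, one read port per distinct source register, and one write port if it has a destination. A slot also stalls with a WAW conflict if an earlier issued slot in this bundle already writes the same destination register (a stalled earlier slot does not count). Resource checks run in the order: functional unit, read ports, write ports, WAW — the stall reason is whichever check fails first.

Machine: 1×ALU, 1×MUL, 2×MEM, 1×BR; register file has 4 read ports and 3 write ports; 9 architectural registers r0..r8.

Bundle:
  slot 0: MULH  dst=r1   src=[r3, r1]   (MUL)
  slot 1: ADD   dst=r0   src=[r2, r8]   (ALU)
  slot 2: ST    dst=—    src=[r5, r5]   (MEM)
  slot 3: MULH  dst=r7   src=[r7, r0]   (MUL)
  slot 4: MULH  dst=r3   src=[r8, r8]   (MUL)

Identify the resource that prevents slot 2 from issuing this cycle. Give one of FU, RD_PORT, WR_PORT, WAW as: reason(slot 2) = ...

reason(slot 2) = RD_PORT

slot 0 (MUL): ISSUE — free A1,Mu0,Ld2,B1 rp2 wp2
slot 1 (ALU): ISSUE — free A0,Mu0,Ld2,B1 rp0 wp1
slot 2 (MEM): stall RD_PORT — free A0,Mu0,Ld2,B1 rp0 wp1
slot 3 (MUL): stall FU — free A0,Mu0,Ld2,B1 rp0 wp1
slot 4 (MUL): stall FU — free A0,Mu0,Ld2,B1 rp0 wp1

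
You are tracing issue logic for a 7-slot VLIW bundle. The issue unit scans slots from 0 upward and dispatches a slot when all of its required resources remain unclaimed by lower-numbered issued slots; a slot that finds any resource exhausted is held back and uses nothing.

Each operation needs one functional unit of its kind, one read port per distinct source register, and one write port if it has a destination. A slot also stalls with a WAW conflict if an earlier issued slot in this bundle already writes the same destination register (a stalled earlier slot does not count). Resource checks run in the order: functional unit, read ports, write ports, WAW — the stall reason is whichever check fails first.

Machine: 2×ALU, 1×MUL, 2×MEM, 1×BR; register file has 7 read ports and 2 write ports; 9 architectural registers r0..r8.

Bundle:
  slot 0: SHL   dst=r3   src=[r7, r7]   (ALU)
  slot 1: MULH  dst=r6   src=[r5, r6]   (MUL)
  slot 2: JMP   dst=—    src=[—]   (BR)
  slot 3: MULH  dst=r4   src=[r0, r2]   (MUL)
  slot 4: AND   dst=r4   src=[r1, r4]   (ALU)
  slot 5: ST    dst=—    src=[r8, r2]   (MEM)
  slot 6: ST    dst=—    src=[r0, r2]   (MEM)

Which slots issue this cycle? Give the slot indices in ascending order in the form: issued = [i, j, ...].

slot 0 (ALU): ISSUE — free A1,Mu1,Ld2,B1 rp6 wp1
slot 1 (MUL): ISSUE — free A1,Mu0,Ld2,B1 rp4 wp0
slot 2 (BR): ISSUE — free A1,Mu0,Ld2,B0 rp4 wp0
slot 3 (MUL): stall FU — free A1,Mu0,Ld2,B0 rp4 wp0
slot 4 (ALU): stall WR_PORT — free A1,Mu0,Ld2,B0 rp4 wp0
slot 5 (MEM): ISSUE — free A1,Mu0,Ld1,B0 rp2 wp0
slot 6 (MEM): ISSUE — free A1,Mu0,Ld0,B0 rp0 wp0

issued = [0, 1, 2, 5, 6]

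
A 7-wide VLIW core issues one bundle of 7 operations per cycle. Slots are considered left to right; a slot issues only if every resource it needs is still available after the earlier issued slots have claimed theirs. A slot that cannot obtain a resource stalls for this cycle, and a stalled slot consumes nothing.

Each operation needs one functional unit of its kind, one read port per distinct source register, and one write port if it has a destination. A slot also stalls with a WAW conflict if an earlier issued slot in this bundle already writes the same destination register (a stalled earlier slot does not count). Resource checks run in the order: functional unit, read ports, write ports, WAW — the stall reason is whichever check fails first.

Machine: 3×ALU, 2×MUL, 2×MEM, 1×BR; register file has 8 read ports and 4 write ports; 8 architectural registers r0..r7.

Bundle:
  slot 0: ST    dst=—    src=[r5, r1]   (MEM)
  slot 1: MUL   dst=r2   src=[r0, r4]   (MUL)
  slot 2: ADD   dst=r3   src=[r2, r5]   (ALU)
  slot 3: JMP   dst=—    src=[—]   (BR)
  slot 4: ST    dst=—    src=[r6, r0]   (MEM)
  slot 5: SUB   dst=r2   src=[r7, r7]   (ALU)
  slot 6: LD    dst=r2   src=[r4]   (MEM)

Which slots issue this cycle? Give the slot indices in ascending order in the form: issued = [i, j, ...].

issued = [0, 1, 2, 3, 4]

(0) want 1×MEM +2rd +0wr — yes → AL3|MU2|ME1|BR1|rd6|wr4
(1) want 1×MUL +2rd +1wr — yes → AL3|MU1|ME1|BR1|rd4|wr3
(2) want 1×ALU +2rd +1wr — yes → AL2|MU1|ME1|BR1|rd2|wr2
(3) want 1×BR +0rd +0wr — yes → AL2|MU1|ME1|BR0|rd2|wr2
(4) want 1×MEM +2rd +0wr — yes → AL2|MU1|ME0|BR0|rd0|wr2
(5) want 1×ALU +1rd +1wr — RD_PORT → AL2|MU1|ME0|BR0|rd0|wr2
(6) want 1×MEM +1rd +1wr — FU → AL2|MU1|ME0|BR0|rd0|wr2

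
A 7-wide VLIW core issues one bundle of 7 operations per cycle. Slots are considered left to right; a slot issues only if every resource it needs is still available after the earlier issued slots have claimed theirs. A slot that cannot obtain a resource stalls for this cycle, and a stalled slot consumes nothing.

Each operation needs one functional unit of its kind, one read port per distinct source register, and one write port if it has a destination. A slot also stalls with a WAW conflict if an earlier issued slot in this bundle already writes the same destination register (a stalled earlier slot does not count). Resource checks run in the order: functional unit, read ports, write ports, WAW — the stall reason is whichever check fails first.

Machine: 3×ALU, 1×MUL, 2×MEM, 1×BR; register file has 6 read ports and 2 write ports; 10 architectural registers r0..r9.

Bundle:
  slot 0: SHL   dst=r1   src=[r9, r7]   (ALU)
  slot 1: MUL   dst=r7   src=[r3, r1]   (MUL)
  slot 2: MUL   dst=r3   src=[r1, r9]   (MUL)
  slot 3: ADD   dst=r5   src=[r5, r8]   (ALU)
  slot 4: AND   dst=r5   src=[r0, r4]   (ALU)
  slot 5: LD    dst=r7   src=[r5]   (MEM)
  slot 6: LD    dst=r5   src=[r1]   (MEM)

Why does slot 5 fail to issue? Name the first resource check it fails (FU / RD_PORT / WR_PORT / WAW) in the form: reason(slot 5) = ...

reason(slot 5) = WR_PORT

#0 ALU src=r9,r7 dispatched  <A:2 Mu:1 Ld:2 B:1 rd:4 wr:1>
#1 MUL src=r3,r1 dispatched  <A:2 Mu:0 Ld:2 B:1 rd:2 wr:0>
#2 MUL src=r1,r9 held:FU  <A:2 Mu:0 Ld:2 B:1 rd:2 wr:0>
#3 ALU src=r5,r8 held:WR_PORT  <A:2 Mu:0 Ld:2 B:1 rd:2 wr:0>
#4 ALU src=r0,r4 held:WR_PORT  <A:2 Mu:0 Ld:2 B:1 rd:2 wr:0>
#5 MEM src=r5 held:WR_PORT  <A:2 Mu:0 Ld:2 B:1 rd:2 wr:0>
#6 MEM src=r1 held:WR_PORT  <A:2 Mu:0 Ld:2 B:1 rd:2 wr:0>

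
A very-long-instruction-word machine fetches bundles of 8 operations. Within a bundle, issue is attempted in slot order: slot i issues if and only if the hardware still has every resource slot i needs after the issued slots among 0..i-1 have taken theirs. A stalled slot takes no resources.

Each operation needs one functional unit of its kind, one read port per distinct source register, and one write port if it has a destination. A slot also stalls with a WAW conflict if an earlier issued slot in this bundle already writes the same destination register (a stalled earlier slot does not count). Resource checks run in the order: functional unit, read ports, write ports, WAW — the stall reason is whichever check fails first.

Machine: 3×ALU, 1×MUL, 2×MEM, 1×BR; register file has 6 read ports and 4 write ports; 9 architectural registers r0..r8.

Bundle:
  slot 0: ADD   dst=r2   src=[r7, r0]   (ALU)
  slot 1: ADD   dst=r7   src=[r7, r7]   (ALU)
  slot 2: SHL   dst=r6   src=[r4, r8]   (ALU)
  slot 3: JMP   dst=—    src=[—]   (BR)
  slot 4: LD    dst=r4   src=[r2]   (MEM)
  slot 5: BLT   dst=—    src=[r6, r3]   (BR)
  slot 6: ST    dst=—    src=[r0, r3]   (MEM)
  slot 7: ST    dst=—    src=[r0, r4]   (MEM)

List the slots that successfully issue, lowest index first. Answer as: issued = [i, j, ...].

issued = [0, 1, 2, 3, 4]

#0 ALU src=r7,r0 dispatched  <A:2 Mu:1 Ld:2 B:1 rd:4 wr:3>
#1 ALU src=r7,r7 dispatched  <A:1 Mu:1 Ld:2 B:1 rd:3 wr:2>
#2 ALU src=r4,r8 dispatched  <A:0 Mu:1 Ld:2 B:1 rd:1 wr:1>
#3 BR src=- dispatched  <A:0 Mu:1 Ld:2 B:0 rd:1 wr:1>
#4 MEM src=r2 dispatched  <A:0 Mu:1 Ld:1 B:0 rd:0 wr:0>
#5 BR src=r6,r3 held:FU  <A:0 Mu:1 Ld:1 B:0 rd:0 wr:0>
#6 MEM src=r0,r3 held:RD_PORT  <A:0 Mu:1 Ld:1 B:0 rd:0 wr:0>
#7 MEM src=r0,r4 held:RD_PORT  <A:0 Mu:1 Ld:1 B:0 rd:0 wr:0>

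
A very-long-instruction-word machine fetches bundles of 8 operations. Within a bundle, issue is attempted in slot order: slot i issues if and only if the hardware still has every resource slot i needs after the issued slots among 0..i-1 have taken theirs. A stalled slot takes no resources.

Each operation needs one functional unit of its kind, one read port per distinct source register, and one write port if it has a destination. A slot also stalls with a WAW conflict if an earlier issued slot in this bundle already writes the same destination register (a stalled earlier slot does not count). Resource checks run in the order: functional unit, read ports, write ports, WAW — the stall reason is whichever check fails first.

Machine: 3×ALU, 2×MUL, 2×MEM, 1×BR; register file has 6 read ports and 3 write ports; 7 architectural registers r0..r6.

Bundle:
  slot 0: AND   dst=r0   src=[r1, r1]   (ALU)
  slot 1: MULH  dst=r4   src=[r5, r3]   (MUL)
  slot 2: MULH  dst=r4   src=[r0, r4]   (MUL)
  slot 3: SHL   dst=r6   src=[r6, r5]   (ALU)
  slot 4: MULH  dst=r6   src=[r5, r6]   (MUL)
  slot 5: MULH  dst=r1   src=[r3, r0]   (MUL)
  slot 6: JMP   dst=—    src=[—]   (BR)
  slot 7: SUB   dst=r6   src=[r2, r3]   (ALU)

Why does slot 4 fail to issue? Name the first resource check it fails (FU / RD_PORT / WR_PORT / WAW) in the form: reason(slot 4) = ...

slot 0 (ALU): ISSUE — free A2,Mu2,Ld2,B1 rp5 wp2
slot 1 (MUL): ISSUE — free A2,Mu1,Ld2,B1 rp3 wp1
slot 2 (MUL): stall WAW — free A2,Mu1,Ld2,B1 rp3 wp1
slot 3 (ALU): ISSUE — free A1,Mu1,Ld2,B1 rp1 wp0
slot 4 (MUL): stall RD_PORT — free A1,Mu1,Ld2,B1 rp1 wp0
slot 5 (MUL): stall RD_PORT — free A1,Mu1,Ld2,B1 rp1 wp0
slot 6 (BR): ISSUE — free A1,Mu1,Ld2,B0 rp1 wp0
slot 7 (ALU): stall RD_PORT — free A1,Mu1,Ld2,B0 rp1 wp0

reason(slot 4) = RD_PORT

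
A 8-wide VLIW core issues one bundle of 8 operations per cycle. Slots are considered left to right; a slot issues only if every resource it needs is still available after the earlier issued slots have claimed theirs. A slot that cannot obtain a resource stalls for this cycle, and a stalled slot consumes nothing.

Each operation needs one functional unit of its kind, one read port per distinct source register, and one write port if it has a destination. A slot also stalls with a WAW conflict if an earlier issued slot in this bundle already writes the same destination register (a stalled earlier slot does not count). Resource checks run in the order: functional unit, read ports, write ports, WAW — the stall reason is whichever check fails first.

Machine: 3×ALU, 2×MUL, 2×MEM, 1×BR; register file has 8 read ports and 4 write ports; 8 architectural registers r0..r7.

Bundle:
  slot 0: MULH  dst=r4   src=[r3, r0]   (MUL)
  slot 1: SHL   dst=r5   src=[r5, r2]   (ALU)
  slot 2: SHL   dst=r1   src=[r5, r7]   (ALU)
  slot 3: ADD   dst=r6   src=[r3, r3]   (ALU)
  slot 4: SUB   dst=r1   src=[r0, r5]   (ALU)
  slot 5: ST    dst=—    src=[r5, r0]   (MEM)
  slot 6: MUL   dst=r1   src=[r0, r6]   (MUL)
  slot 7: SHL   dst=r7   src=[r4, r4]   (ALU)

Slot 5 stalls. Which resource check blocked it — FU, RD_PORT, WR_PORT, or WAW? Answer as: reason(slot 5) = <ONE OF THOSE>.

reason(slot 5) = RD_PORT

(0) want 1×MUL +2rd +1wr — yes → AL3|MU1|ME2|BR1|rd6|wr3
(1) want 1×ALU +2rd +1wr — yes → AL2|MU1|ME2|BR1|rd4|wr2
(2) want 1×ALU +2rd +1wr — yes → AL1|MU1|ME2|BR1|rd2|wr1
(3) want 1×ALU +1rd +1wr — yes → AL0|MU1|ME2|BR1|rd1|wr0
(4) want 1×ALU +2rd +1wr — FU → AL0|MU1|ME2|BR1|rd1|wr0
(5) want 1×MEM +2rd +0wr — RD_PORT → AL0|MU1|ME2|BR1|rd1|wr0
(6) want 1×MUL +2rd +1wr — RD_PORT → AL0|MU1|ME2|BR1|rd1|wr0
(7) want 1×ALU +1rd +1wr — FU → AL0|MU1|ME2|BR1|rd1|wr0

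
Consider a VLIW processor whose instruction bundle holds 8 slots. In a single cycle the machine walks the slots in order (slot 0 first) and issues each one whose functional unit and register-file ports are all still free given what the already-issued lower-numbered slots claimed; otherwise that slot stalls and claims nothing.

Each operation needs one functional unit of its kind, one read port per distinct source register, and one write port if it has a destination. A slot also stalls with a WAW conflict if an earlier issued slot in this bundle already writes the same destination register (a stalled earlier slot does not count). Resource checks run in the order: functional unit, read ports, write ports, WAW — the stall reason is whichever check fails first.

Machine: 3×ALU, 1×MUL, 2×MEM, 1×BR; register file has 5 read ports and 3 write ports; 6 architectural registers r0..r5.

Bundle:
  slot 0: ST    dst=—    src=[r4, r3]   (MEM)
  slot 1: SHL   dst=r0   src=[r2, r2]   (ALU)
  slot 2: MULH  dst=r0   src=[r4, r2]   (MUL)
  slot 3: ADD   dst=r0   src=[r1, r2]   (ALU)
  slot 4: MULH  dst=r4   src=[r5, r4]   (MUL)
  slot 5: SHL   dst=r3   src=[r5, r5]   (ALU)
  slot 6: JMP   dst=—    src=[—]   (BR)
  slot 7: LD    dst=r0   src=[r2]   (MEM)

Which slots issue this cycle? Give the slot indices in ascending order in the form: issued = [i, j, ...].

issued = [0, 1, 4, 6]

[0] MEM needs rd=2 wr=0: ok; after: ALU=3 MUL=1 MEM=1 BR=1, R=3, W=3
[1] ALU needs rd=1 wr=1: ok; after: ALU=2 MUL=1 MEM=1 BR=1, R=2, W=2
[2] MUL needs rd=2 wr=1: WAW; after: ALU=2 MUL=1 MEM=1 BR=1, R=2, W=2
[3] ALU needs rd=2 wr=1: WAW; after: ALU=2 MUL=1 MEM=1 BR=1, R=2, W=2
[4] MUL needs rd=2 wr=1: ok; after: ALU=2 MUL=0 MEM=1 BR=1, R=0, W=1
[5] ALU needs rd=1 wr=1: RD_PORT; after: ALU=2 MUL=0 MEM=1 BR=1, R=0, W=1
[6] BR needs rd=0 wr=0: ok; after: ALU=2 MUL=0 MEM=1 BR=0, R=0, W=1
[7] MEM needs rd=1 wr=1: RD_PORT; after: ALU=2 MUL=0 MEM=1 BR=0, R=0, W=1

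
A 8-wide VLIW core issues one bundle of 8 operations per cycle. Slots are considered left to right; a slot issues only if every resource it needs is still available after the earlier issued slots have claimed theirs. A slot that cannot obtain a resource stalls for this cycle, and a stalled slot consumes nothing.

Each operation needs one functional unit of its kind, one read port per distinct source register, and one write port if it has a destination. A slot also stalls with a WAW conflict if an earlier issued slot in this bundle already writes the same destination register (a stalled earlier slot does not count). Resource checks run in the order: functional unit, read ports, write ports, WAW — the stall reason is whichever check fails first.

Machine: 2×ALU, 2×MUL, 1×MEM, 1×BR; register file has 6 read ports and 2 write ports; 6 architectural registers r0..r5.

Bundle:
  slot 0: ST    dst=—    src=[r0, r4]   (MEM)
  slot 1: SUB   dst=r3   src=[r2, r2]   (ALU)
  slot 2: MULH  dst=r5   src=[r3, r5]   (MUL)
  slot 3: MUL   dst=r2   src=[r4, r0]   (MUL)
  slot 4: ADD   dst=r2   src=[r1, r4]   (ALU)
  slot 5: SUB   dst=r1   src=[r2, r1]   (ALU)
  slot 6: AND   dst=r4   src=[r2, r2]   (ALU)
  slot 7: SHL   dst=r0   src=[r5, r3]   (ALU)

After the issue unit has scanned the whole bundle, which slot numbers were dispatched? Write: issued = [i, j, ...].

#0 MEM src=r0,r4 dispatched  <A:2 Mu:2 Ld:0 B:1 rd:4 wr:2>
#1 ALU src=r2,r2 dispatched  <A:1 Mu:2 Ld:0 B:1 rd:3 wr:1>
#2 MUL src=r3,r5 dispatched  <A:1 Mu:1 Ld:0 B:1 rd:1 wr:0>
#3 MUL src=r4,r0 held:RD_PORT  <A:1 Mu:1 Ld:0 B:1 rd:1 wr:0>
#4 ALU src=r1,r4 held:RD_PORT  <A:1 Mu:1 Ld:0 B:1 rd:1 wr:0>
#5 ALU src=r2,r1 held:RD_PORT  <A:1 Mu:1 Ld:0 B:1 rd:1 wr:0>
#6 ALU src=r2,r2 held:WR_PORT  <A:1 Mu:1 Ld:0 B:1 rd:1 wr:0>
#7 ALU src=r5,r3 held:RD_PORT  <A:1 Mu:1 Ld:0 B:1 rd:1 wr:0>

issued = [0, 1, 2]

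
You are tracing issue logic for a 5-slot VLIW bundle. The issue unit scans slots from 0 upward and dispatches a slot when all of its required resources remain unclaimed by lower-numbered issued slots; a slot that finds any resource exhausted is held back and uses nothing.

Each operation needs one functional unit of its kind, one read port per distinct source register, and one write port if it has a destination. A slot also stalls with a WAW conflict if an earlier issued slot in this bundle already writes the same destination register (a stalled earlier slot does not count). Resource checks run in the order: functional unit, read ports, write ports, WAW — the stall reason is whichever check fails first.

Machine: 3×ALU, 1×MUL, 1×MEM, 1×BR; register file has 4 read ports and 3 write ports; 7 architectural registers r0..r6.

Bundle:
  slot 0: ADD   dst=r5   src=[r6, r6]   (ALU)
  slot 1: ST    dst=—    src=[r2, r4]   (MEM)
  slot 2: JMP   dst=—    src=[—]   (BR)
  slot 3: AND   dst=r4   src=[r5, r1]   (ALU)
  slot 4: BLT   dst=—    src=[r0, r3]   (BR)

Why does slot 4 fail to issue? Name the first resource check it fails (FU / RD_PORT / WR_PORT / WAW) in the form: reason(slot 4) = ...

reason(slot 4) = FU

slot 0 (ALU): ISSUE — free A2,Mu1,Ld1,B1 rp3 wp2
slot 1 (MEM): ISSUE — free A2,Mu1,Ld0,B1 rp1 wp2
slot 2 (BR): ISSUE — free A2,Mu1,Ld0,B0 rp1 wp2
slot 3 (ALU): stall RD_PORT — free A2,Mu1,Ld0,B0 rp1 wp2
slot 4 (BR): stall FU — free A2,Mu1,Ld0,B0 rp1 wp2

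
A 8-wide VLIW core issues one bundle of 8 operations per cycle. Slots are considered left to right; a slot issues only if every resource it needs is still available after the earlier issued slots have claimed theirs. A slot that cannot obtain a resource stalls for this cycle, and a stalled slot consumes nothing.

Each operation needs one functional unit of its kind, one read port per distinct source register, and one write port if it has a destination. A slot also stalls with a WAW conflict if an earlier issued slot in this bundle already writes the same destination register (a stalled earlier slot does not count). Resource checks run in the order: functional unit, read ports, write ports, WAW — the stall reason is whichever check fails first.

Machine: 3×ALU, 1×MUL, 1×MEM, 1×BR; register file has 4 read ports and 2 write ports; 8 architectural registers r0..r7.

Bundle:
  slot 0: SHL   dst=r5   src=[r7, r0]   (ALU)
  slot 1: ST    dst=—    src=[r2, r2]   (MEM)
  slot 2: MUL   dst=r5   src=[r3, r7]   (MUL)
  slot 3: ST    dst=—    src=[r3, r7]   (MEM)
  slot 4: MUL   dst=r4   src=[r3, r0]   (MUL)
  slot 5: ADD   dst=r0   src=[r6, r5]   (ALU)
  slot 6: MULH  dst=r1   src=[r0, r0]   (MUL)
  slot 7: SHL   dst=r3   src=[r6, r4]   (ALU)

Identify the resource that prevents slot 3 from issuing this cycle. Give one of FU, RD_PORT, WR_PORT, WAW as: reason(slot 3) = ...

#0 ALU src=r7,r0 dispatched  <A:2 Mu:1 Ld:1 B:1 rd:2 wr:1>
#1 MEM src=r2,r2 dispatched  <A:2 Mu:1 Ld:0 B:1 rd:1 wr:1>
#2 MUL src=r3,r7 held:RD_PORT  <A:2 Mu:1 Ld:0 B:1 rd:1 wr:1>
#3 MEM src=r3,r7 held:FU  <A:2 Mu:1 Ld:0 B:1 rd:1 wr:1>
#4 MUL src=r3,r0 held:RD_PORT  <A:2 Mu:1 Ld:0 B:1 rd:1 wr:1>
#5 ALU src=r6,r5 held:RD_PORT  <A:2 Mu:1 Ld:0 B:1 rd:1 wr:1>
#6 MUL src=r0,r0 dispatched  <A:2 Mu:0 Ld:0 B:1 rd:0 wr:0>
#7 ALU src=r6,r4 held:RD_PORT  <A:2 Mu:0 Ld:0 B:1 rd:0 wr:0>

reason(slot 3) = FU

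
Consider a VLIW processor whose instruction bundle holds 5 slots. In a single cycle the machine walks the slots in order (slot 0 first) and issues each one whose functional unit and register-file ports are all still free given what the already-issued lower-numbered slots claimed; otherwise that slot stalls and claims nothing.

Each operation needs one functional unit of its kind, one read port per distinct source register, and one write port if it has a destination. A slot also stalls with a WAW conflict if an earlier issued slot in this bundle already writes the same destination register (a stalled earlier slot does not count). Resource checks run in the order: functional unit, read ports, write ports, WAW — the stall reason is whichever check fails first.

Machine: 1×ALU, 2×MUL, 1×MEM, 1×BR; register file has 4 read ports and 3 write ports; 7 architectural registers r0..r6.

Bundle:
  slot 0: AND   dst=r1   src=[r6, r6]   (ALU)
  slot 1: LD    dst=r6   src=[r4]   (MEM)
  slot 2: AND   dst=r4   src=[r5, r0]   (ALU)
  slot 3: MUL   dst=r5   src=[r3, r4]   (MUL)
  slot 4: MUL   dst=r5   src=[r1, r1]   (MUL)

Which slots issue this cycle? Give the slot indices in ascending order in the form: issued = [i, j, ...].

issued = [0, 1, 3]

(0) want 1×ALU +1rd +1wr — yes → AL0|MU2|ME1|BR1|rd3|wr2
(1) want 1×MEM +1rd +1wr — yes → AL0|MU2|ME0|BR1|rd2|wr1
(2) want 1×ALU +2rd +1wr — FU → AL0|MU2|ME0|BR1|rd2|wr1
(3) want 1×MUL +2rd +1wr — yes → AL0|MU1|ME0|BR1|rd0|wr0
(4) want 1×MUL +1rd +1wr — RD_PORT → AL0|MU1|ME0|BR1|rd0|wr0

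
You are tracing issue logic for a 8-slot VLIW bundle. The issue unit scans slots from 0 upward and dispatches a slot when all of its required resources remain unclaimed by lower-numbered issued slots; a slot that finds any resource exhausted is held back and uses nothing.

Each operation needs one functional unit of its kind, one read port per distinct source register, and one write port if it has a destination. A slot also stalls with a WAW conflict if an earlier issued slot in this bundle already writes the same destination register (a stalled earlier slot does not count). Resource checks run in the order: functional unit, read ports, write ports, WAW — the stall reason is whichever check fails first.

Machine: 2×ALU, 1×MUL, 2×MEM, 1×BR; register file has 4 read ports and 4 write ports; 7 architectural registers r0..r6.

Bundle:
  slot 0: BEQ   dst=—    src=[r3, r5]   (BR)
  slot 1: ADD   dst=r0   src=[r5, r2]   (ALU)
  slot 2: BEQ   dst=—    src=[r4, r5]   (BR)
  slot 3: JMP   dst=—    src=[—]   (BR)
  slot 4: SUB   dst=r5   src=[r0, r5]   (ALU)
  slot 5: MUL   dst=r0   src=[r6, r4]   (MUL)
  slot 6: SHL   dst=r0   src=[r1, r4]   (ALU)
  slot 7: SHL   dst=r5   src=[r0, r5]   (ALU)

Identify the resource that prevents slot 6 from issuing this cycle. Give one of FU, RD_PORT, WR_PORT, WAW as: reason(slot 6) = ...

  0. BR ⇒ go  {2A/1Mu/2Ld/0B | 2r 4w}
  1. ALU→r0 ⇒ go  {1A/1Mu/2Ld/0B | 0r 3w}
  2. BR ⇒ no(FU)  {1A/1Mu/2Ld/0B | 0r 3w}
  3. BR ⇒ no(FU)  {1A/1Mu/2Ld/0B | 0r 3w}
  4. ALU→r5 ⇒ no(RD_PORT)  {1A/1Mu/2Ld/0B | 0r 3w}
  5. MUL→r0 ⇒ no(RD_PORT)  {1A/1Mu/2Ld/0B | 0r 3w}
  6. ALU→r0 ⇒ no(RD_PORT)  {1A/1Mu/2Ld/0B | 0r 3w}
  7. ALU→r5 ⇒ no(RD_PORT)  {1A/1Mu/2Ld/0B | 0r 3w}

reason(slot 6) = RD_PORT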